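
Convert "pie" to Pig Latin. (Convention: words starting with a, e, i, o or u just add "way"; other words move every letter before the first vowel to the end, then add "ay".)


Word: "pie"
Starts with consonant(s) → move to end, add 'ay'
Consonant cluster: "p"
Pig Latin = "iepay"


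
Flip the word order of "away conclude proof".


Original: "away conclude proof"
Words (1..n): away | conclude | proof
Reversed (n..1): proof | conclude | away
Result = "proof conclude away"


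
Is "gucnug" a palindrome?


Word: "gucnug"
Reversed: "guncug"
Forward == Backward? gucnug != guncug
Palindrome = No


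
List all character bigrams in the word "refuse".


Word: "refuse" (length 6)
Number of bigrams = 6 - 2 + 1 = 5
  Position 0: "re"
  Position 1: "ef"
  Position 2: "fu"
  Position 3: "us"
  Position 4: "se"
Bigrams = "re", "ef", "fu", "us", "se"


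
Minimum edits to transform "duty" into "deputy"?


Word 1: "duty" (length 4)
Word 2: "deputy" (length 6)
One optimal edit sequence (insert/delete/substitute each cost 1):
  1. keep 'd'
  2. insert 'e'  (+1)
  3. insert 'p'  (+1)
  4. keep 'u'
  5. keep 't'
  6. keep 'y'
Total edit operations: 2
Edit distance = 2


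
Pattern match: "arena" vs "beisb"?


Pattern of "arena": [0, 1, 2, 3, 0]
Pattern of "beisb": [0, 1, 2, 3, 0]
Patterns match
Same pattern = Yes


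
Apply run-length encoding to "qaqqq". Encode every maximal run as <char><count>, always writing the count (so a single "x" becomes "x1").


String: "qaqqq"
Scanning for consecutive runs:
  'q' x 1
  'a' x 1
  'q' x 3
RLE = "q1a1q3"


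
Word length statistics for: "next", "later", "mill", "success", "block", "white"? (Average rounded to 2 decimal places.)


Lengths: "next"=4, "later"=5, "mill"=4, "success"=7, "block"=5, "white"=5
Sum = 30, Count = 6
Average = 30/6 = 5.00
= avg=5.00, min=4, max=7


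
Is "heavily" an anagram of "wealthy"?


Word 1: "wealthy" → sorted: aehltwy
Word 2: "heavily" → sorted: aehilvy
Same letters? aehltwy != aehilvy
Anagram = No


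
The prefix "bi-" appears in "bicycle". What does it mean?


Prefix: bi-
As in: bicycle -> bi- + cycle
Meaning = two


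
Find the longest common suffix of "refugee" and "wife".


Word 1: "refugee"
Word 2: "wife"
Comparing from end:
  Pos -1: 'e' == 'e'
  Pos -2: 'e' != 'f' (stop)
LCS = "e" (length 1)


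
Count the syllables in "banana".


Word: "banana"
Syllable breakdown: ba-na-na
Counting: 3 parts
= 3 syllables


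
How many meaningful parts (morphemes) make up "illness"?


Word: "illness"
Morphemes: ill + -ness
Each morpheme carries meaning
= 2 morphemes


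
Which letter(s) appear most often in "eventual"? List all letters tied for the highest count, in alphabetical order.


Word: "eventual"
Letter counts:
  'a': 1
  'e': 2
  'l': 1
  'n': 1
  't': 1
  'u': 1
  'v': 1
Maximum count = 2
Most frequent = 'e' (2 times each)


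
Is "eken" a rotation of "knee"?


Word: "knee", Candidate: "eken"
Method: check if candidate is substring of word+word
"kneeknee" contains "eken"? No
Is rotation = No


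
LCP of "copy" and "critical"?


Word 1: "copy"
Word 2: "critical"
Comparing from start:
  Pos 0: 'c' == 'c'
  Pos 1: 'o' != 'r' (stop)
LCP = "c" (length 1)


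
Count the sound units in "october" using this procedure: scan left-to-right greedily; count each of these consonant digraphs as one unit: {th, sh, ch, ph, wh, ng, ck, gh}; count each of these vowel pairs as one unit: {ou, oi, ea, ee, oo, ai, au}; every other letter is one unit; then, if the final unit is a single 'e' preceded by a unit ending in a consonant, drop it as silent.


Word: "october" (7 letters)
Left-to-right scan:
  (1) 'o' (letter)
  (2) 'c' (letter)
  (3) 't' (letter)
  (4) 'o' (letter)
  (5) 'b' (letter)
  (6) 'e' (letter)
  (7) 'r' (letter)
Units from scan: 7
Sound units = 7 units


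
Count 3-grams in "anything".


Word: "anything" (length 8)
Number of 3-grams = length - 3 + 1 = 8 - 3 + 1
= 6


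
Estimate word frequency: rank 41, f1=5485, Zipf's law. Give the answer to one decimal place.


Zipf's law: f(r) = f(1) / r
f(1) = 5485
f(41) = 5485 / 41
= 133.8 occurrences


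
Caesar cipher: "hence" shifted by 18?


Word: "hence"
Shift: 18
Each letter → (letter + shift) mod 26:
  'h' (7) + 18 = 25 → 'z'
  'e' (4) + 18 = 22 → 'w'
  'n' (13) + 18 = 5 → 'f'
  'c' (2) + 18 = 20 → 'u'
  'e' (4) + 18 = 22 → 'w'
Result = "zwfuw"


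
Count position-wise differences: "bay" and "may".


Comparing character by character (same length = 3):
  Pos 0: 'b' vs 'm' !=
  Pos 1: 'a' vs 'a' =
  Pos 2: 'y' vs 'y' =
Hamming distance = 1


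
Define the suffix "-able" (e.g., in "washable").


Suffix: -able
As in: washable -> wash + -able
Meaning = capable of


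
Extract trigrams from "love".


Word: "love" (length 4)
Number of trigrams = 4 - 3 + 1 = 2
  Position 0: "lov"
  Position 1: "ove"
Trigrams = "lov", "ove"


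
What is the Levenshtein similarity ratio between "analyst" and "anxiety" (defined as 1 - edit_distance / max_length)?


Word 1: "analyst" (length 7)
Word 2: "anxiety" (length 7)
One optimal edit sequence:
  1. keep 'a'
  2. keep 'n'
  3. substitute 'a' -> 'x'  (+1)
  4. substitute 'l' -> 'i'  (+1)
  5. substitute 'y' -> 'e'  (+1)
  6. substitute 's' -> 't'  (+1)
  7. substitute 't' -> 'y'  (+1)
Edit distance = 5
Max length = max(7, 7) = 7
Similarity = 1 - 5/7
= 0.2857


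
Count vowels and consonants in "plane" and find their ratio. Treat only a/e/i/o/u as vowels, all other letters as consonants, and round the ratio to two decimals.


Word: "plane"
Vowels (a,e,i,o,u): 2
Consonants: 3
Ratio = 2/3
= 0.67


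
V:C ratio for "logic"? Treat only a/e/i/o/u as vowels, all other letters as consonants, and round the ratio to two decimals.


Word: "logic"
Vowels (a,e,i,o,u): 2
Consonants: 3
Ratio = 2/3
= 0.67


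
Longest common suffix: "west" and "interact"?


Word 1: "west"
Word 2: "interact"
Comparing from end:
  Pos -1: 't' == 't'
  Pos -2: 's' != 'c' (stop)
LCS = "t" (length 1)


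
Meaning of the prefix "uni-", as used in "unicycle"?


Prefix: uni-
Example: unicycle = uni- + cycle
Meaning = one


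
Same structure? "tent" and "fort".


Pattern of "tent": [0, 1, 2, 0]
Pattern of "fort": [0, 1, 2, 3]
Patterns do not match
Same pattern = No


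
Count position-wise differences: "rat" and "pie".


Comparing character by character (same length = 3):
  Pos 0: 'r' vs 'p' !=
  Pos 1: 'a' vs 'i' !=
  Pos 2: 't' vs 'e' !=
Hamming distance = 3


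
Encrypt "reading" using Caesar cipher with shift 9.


Word: "reading"
Shift: 9
Each letter → (letter + shift) mod 26:
  'r' (17) + 9 = 0 → 'a'
  'e' (4) + 9 = 13 → 'n'
  'a' (0) + 9 = 9 → 'j'
  'd' (3) + 9 = 12 → 'm'
  'i' (8) + 9 = 17 → 'r'
  'n' (13) + 9 = 22 → 'w'
  'g' (6) + 9 = 15 → 'p'
Result = "anjmrwp"


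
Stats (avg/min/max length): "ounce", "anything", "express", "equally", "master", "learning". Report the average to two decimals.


Lengths: "ounce"=5, "anything"=8, "express"=7, "equally"=7, "master"=6, "learning"=8
Sum = 41, Count = 6
Average = 41/6 = 6.83
= avg=6.83, min=5, max=8


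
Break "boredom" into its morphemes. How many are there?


Word: "boredom"
Morphemes: bore | -dom
Each morpheme carries meaning
= 2 morphemes


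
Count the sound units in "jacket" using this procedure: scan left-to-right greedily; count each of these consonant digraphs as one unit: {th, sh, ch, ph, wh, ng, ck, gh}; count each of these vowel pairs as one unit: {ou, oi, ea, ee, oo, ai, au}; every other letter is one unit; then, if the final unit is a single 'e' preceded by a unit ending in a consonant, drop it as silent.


Word: "jacket" (6 letters)
Left-to-right scan:
  (1) 'j' (letter)
  (2) 'a' (letter)
  (3) 'ck' (digraph)
  (4) 'e' (letter)
  (5) 't' (letter)
Units from scan: 5
Sound units = 5 units


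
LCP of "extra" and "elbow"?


Word 1: "extra"
Word 2: "elbow"
Comparing from start:
  Pos 0: 'e' == 'e'
  Pos 1: 'x' != 'l' (stop)
LCP = "e" (length 1)


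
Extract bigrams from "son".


Word: "son" (length 3)
Number of bigrams = 3 - 2 + 1 = 2
  Position 0: "so"
  Position 1: "on"
Bigrams = "so", "on"


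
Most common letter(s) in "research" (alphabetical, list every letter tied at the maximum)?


Word: "research"
Letter counts:
  'a': 1
  'c': 1
  'e': 2
  'h': 1
  'r': 2
  's': 1
Maximum count = 2
Most frequent = 'e', 'r' (2 times each)


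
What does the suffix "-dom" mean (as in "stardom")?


Suffix: -dom
Example: stardom (star + -dom)
Meaning = state / realm


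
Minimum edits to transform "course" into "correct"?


Word 1: "course" (length 6)
Word 2: "correct" (length 7)
One optimal edit sequence (insert/delete/substitute each cost 1):
  1. keep 'c'
  2. keep 'o'
  3. substitute 'u' -> 'r'  (+1)
  4. keep 'r'
  5. insert 'e'  (+1)
  6. substitute 's' -> 'c'  (+1)
  7. substitute 'e' -> 't'  (+1)
Total edit operations: 4
Edit distance = 4


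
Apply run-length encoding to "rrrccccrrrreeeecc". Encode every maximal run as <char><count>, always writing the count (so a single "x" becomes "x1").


String: "rrrccccrrrreeeecc"
Scanning for consecutive runs:
  'r' x 3
  'c' x 4
  'r' x 4
  'e' x 4
  'c' x 2
RLE = "r3c4r4e4c2"


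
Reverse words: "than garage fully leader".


Original: "than garage fully leader"
Words (1..n): than | garage | fully | leader
Reversed (n..1): leader | fully | garage | than
Result = "leader fully garage than"


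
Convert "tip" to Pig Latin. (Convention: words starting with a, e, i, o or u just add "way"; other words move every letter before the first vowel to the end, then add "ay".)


Word: "tip"
Starts with consonant(s) → move to end, add 'ay'
Consonant cluster: "t"
Pig Latin = "iptay"


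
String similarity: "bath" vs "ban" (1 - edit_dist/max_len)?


Word 1: "bath" (length 4)
Word 2: "ban" (length 3)
One optimal edit sequence:
  1. keep 'b'
  2. keep 'a'
  3. delete 't'  (+1)
  4. substitute 'h' -> 'n'  (+1)
Edit distance = 2
Max length = max(4, 3) = 4
Similarity = 1 - 2/4
= 0.5000


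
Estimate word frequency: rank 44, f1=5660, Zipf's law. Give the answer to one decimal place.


Zipf's law: f(r) = f(1) / r
f(1) = 5660
f(44) = 5660 / 44
= 128.6 occurrences


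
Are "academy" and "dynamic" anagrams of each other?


Word 1: "academy" → sorted: aacdemy
Word 2: "dynamic" → sorted: acdimny
Same letters? aacdemy != acdimny
Anagram = No


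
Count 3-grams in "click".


Word: "click" (length 5)
Number of 3-grams = length - 3 + 1 = 5 - 3 + 1
= 3


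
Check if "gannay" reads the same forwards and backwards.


Word: "gannay"
Reversed: "yannag"
Forward == Backward? gannay != yannag
Palindrome = No


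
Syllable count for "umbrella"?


Word: "umbrella"
Syllable breakdown: um-brel-la
Counting: 3 parts
= 3 syllables


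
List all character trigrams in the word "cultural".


Word: "cultural" (length 8)
Number of trigrams = 8 - 3 + 1 = 6
  Position 0: "cul"
  Position 1: "ult"
  Position 2: "ltu"
  Position 3: "tur"
  Position 4: "ura"
  Position 5: "ral"
Trigrams = "cul", "ult", "ltu", "tur", "ura", "ral"


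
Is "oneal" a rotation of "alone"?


Word: "alone", Candidate: "oneal"
Method: check if candidate is substring of word+word
"alonealone" contains "oneal"? Yes
Is rotation = Yes


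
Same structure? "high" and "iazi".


Pattern of "high": [0, 1, 2, 0]
Pattern of "iazi": [0, 1, 2, 0]
Patterns match
Same pattern = Yes


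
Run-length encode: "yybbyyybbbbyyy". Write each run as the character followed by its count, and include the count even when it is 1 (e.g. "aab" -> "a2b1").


String: "yybbyyybbbbyyy"
Scanning for consecutive runs:
  'y' x 2
  'b' x 2
  'y' x 3
  'b' x 4
  'y' x 3
RLE = "y2b2y3b4y3"


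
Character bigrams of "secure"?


Word: "secure" (length 6)
Number of bigrams = 6 - 2 + 1 = 5
  Position 0: "se"
  Position 1: "ec"
  Position 2: "cu"
  Position 3: "ur"
  Position 4: "re"
Bigrams = "se", "ec", "cu", "ur", "re"


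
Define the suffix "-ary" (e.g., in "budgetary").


Suffix: -ary
Example: budgetary (budget + -ary)
Meaning = relating to


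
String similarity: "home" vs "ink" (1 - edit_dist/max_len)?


Word 1: "home" (length 4)
Word 2: "ink" (length 3)
One optimal edit sequence:
  1. delete 'h'  (+1)
  2. substitute 'o' -> 'i'  (+1)
  3. substitute 'm' -> 'n'  (+1)
  4. substitute 'e' -> 'k'  (+1)
Edit distance = 4
Max length = max(4, 3) = 4
Similarity = 1 - 4/4
= 0.0000


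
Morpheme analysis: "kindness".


Word: "kindness"
Morphemes: kind | -ness
Each morpheme carries meaning
= 2 morphemes


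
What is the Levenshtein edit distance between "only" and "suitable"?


Word 1: "only" (length 4)
Word 2: "suitable" (length 8)
One optimal edit sequence (insert/delete/substitute each cost 1):
  1. insert 's'  (+1)
  2. insert 'u'  (+1)
  3. insert 'i'  (+1)
  4. insert 't'  (+1)
  5. substitute 'o' -> 'a'  (+1)
  6. substitute 'n' -> 'b'  (+1)
  7. keep 'l'
  8. substitute 'y' -> 'e'  (+1)
Total edit operations: 7
Edit distance = 7


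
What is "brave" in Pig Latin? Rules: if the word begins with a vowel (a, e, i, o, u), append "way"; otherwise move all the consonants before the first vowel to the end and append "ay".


Word: "brave"
Starts with consonant(s) → move to end, add 'ay'
Consonant cluster: "br"
Pig Latin = "avebray"


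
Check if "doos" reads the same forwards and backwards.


Word: "doos"
Reversed: "sood"
Forward == Backward? doos != sood
Palindrome = No


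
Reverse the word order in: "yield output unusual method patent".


Original: "yield output unusual method patent"
Words (1..n): yield | output | unusual | method | patent
Reversed (n..1): patent | method | unusual | output | yield
Result = "patent method unusual output yield"


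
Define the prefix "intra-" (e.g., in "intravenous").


Prefix: intra-
Example: intravenous = intra- + venous
Meaning = within


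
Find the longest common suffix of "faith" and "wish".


Word 1: "faith"
Word 2: "wish"
Comparing from end:
  Pos -1: 'h' == 'h'
  Pos -2: 't' != 's' (stop)
LCS = "h" (length 1)


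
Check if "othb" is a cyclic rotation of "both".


Word: "both", Candidate: "othb"
Method: check if candidate is substring of word+word
"bothboth" contains "othb"? Yes
Is rotation = Yes


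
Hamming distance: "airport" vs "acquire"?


Comparing character by character (same length = 7):
  Pos 0: 'a' vs 'a' =
  Pos 1: 'i' vs 'c' !=
  Pos 2: 'r' vs 'q' !=
  Pos 3: 'p' vs 'u' !=
  Pos 4: 'o' vs 'i' !=
  Pos 5: 'r' vs 'r' =
  Pos 6: 't' vs 'e' !=
Hamming distance = 5


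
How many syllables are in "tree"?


Word: "tree"
Syllable breakdown: tree
Counting: 1 part
= 1 syllable


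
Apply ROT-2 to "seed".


Word: "seed"
Shift: 2
Each letter → (letter + shift) mod 26:
  's' (18) + 2 = 20 → 'u'
  'e' (4) + 2 = 6 → 'g'
  'e' (4) + 2 = 6 → 'g'
  'd' (3) + 2 = 5 → 'f'
Result = "uggf"


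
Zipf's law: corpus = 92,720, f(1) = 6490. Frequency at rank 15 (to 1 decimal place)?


Zipf's law: f(r) = f(1) / r
f(1) = 6490
f(15) = 6490 / 15
= 432.7 occurrences


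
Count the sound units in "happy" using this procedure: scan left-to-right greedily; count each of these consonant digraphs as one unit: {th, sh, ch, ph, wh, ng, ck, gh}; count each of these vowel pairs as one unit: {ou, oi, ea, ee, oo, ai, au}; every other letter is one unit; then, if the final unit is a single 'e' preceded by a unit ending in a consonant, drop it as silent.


Word: "happy" (5 letters)
Left-to-right scan:
  [1] 'h' (letter)
  [2] 'a' (letter)
  [3] 'p' (letter)
  [4] 'p' (letter)
  [5] 'y' (letter)
Units from scan: 5
Sound units = 5 units


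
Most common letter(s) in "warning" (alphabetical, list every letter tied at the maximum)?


Word: "warning"
Letter counts:
  'a': 1
  'g': 1
  'i': 1
  'n': 2
  'r': 1
  'w': 1
Maximum count = 2
Most frequent = 'n' (2 times each)


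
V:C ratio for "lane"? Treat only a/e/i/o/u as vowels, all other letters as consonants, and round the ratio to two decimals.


Word: "lane"
Vowels (a,e,i,o,u): 2
Consonants: 2
Ratio = 2/2
= 1.00


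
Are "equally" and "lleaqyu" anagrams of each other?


Word 1: "equally" → sorted: aellquy
Word 2: "lleaqyu" → sorted: aellquy
Same letters? aellquy == aellquy
Anagram = Yes


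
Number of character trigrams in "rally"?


Word: "rally" (length 5)
Number of 3-grams = length - 3 + 1 = 5 - 3 + 1
= 3


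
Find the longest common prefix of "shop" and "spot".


Word 1: "shop"
Word 2: "spot"
Comparing from start:
  Pos 0: 's' == 's'
  Pos 1: 'h' != 'p' (stop)
LCP = "s" (length 1)


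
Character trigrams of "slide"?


Word: "slide" (length 5)
Number of trigrams = 5 - 3 + 1 = 3
  Position 0: "sli"
  Position 1: "lid"
  Position 2: "ide"
Trigrams = "sli", "lid", "ide"


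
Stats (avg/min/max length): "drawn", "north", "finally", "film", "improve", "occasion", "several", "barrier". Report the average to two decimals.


Lengths: "drawn"=5, "north"=5, "finally"=7, "film"=4, "improve"=7, "occasion"=8, "several"=7, "barrier"=7
Sum = 50, Count = 8
Average = 50/8 = 6.25
= avg=6.25, min=4, max=8


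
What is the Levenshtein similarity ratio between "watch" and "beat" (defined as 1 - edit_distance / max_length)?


Word 1: "watch" (length 5)
Word 2: "beat" (length 4)
One optimal edit sequence:
  1. insert 'b'  (+1)
  2. substitute 'w' -> 'e'  (+1)
  3. keep 'a'
  4. keep 't'
  5. delete 'c'  (+1)
  6. delete 'h'  (+1)
Edit distance = 4
Max length = max(5, 4) = 5
Similarity = 1 - 4/5
= 0.2000


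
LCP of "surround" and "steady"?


Word 1: "surround"
Word 2: "steady"
Comparing from start:
  Pos 0: 's' == 's'
  Pos 1: 'u' != 't' (stop)
LCP = "s" (length 1)


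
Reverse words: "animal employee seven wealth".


Original: "animal employee seven wealth"
Words (1..n): animal | employee | seven | wealth
Reversed (n..1): wealth | seven | employee | animal
Result = "wealth seven employee animal"


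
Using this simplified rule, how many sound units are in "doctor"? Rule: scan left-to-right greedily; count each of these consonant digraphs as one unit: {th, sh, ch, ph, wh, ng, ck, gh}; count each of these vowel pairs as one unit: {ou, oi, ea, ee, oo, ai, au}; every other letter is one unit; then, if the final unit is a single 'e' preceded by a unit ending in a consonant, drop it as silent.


Word: "doctor" (6 letters)
Left-to-right scan:
  [1] 'd' (letter)
  [2] 'o' (letter)
  [3] 'c' (letter)
  [4] 't' (letter)
  [5] 'o' (letter)
  [6] 'r' (letter)
Units from scan: 6
Sound units = 6 units


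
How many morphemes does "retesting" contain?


Word: "retesting"
Morphemes: re- + test + -ing
Each morpheme carries meaning
= 3 morphemes


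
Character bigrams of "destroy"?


Word: "destroy" (length 7)
Number of bigrams = 7 - 2 + 1 = 6
  Position 0: "de"
  Position 1: "es"
  Position 2: "st"
  Position 3: "tr"
  Position 4: "ro"
  Position 5: "oy"
Bigrams = "de", "es", "st", "tr", "ro", "oy"


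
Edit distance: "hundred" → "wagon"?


Word 1: "hundred" (length 7)
Word 2: "wagon" (length 5)
One optimal edit sequence (insert/delete/substitute each cost 1):
  1. delete 'h'  (+1)
  2. delete 'u'  (+1)
  3. substitute 'n' -> 'w'  (+1)
  4. substitute 'd' -> 'a'  (+1)
  5. substitute 'r' -> 'g'  (+1)
  6. substitute 'e' -> 'o'  (+1)
  7. substitute 'd' -> 'n'  (+1)
Total edit operations: 7
Edit distance = 7


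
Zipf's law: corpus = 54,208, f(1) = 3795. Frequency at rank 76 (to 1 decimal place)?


Zipf's law: f(r) = f(1) / r
f(1) = 3795
f(76) = 3795 / 76
= 49.9 occurrences


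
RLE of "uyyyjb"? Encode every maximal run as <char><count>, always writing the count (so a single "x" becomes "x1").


String: "uyyyjb"
Scanning for consecutive runs:
  'u' x 1
  'y' x 3
  'j' x 1
  'b' x 1
RLE = "u1y3j1b1"


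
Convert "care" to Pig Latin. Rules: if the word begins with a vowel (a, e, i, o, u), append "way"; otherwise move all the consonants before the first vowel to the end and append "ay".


Word: "care"
Starts with consonant(s) → move to end, add 'ay'
Consonant cluster: "c"
Pig Latin = "arecay"


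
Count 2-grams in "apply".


Word: "apply" (length 5)
Number of 2-grams = length - 2 + 1 = 5 - 2 + 1
= 4


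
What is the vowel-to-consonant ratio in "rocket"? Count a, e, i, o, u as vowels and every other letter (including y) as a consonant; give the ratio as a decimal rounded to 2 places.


Word: "rocket"
Vowels (a,e,i,o,u): 2
Consonants: 4
Ratio = 2/4
= 0.50


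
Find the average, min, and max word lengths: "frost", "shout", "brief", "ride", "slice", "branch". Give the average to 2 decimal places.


Lengths: "frost"=5, "shout"=5, "brief"=5, "ride"=4, "slice"=5, "branch"=6
Sum = 30, Count = 6
Average = 30/6 = 5.00
= avg=5.00, min=4, max=6


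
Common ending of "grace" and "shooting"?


Word 1: "grace"
Word 2: "shooting"
Comparing from end:
  Pos -1: 'e' != 'g' (stop)
LCS = "" (length 0)


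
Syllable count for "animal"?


Word: "animal"
Syllable breakdown: an / i / mal
Counting: 3 parts
= 3 syllables


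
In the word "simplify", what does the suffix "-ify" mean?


Suffix: -ify
Example: simplify (simple + -ify, with a spelling change)
Meaning = to make


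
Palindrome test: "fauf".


Word: "fauf"
Reversed: "fuaf"
Forward == Backward? fauf != fuaf
Palindrome = No


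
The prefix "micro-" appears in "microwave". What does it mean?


Prefix: micro-
As in: microwave -> micro- + wave
Meaning = small


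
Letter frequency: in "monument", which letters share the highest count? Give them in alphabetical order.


Word: "monument"
Letter counts:
  'e': 1
  'm': 2
  'n': 2
  'o': 1
  't': 1
  'u': 1
Maximum count = 2
Most frequent = 'm', 'n' (2 times each)


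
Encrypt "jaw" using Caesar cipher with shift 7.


Word: "jaw"
Shift: 7
Each letter → (letter + shift) mod 26:
  'j' (9) + 7 = 16 → 'q'
  'a' (0) + 7 = 7 → 'h'
  'w' (22) + 7 = 3 → 'd'
Result = "qhd"


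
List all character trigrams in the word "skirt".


Word: "skirt" (length 5)
Number of trigrams = 5 - 3 + 1 = 3
  Position 0: "ski"
  Position 1: "kir"
  Position 2: "irt"
Trigrams = "ski", "kir", "irt"


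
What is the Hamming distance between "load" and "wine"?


Comparing character by character (same length = 4):
  Pos 0: 'l' vs 'w' !=
  Pos 1: 'o' vs 'i' !=
  Pos 2: 'a' vs 'n' !=
  Pos 3: 'd' vs 'e' !=
Hamming distance = 4


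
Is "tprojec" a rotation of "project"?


Word: "project", Candidate: "tprojec"
Method: check if candidate is substring of word+word
"projectproject" contains "tprojec"? Yes
Is rotation = Yes


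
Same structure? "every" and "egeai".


Pattern of "every": [0, 1, 0, 2, 3]
Pattern of "egeai": [0, 1, 0, 2, 3]
Patterns match
Same pattern = Yes


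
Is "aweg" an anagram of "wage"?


Word 1: "wage" → sorted: aegw
Word 2: "aweg" → sorted: aegw
Same letters? aegw == aegw
Anagram = Yes


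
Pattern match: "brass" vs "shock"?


Pattern of "brass": [0, 1, 2, 3, 3]
Pattern of "shock": [0, 1, 2, 3, 4]
Patterns do not match
Same pattern = No


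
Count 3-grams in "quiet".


Word: "quiet" (length 5)
Number of 3-grams = length - 3 + 1 = 5 - 3 + 1
= 3


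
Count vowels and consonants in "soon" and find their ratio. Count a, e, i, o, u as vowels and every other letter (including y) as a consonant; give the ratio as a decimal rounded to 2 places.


Word: "soon"
Vowels (a,e,i,o,u): 2
Consonants: 2
Ratio = 2/2
= 1.00


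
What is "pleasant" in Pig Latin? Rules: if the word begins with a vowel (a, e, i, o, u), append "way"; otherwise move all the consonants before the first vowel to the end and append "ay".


Word: "pleasant"
Starts with consonant(s) → move to end, add 'ay'
Consonant cluster: "pl"
Pig Latin = "easantplay"


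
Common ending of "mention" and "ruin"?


Word 1: "mention"
Word 2: "ruin"
Comparing from end:
  Pos -1: 'n' == 'n'
  Pos -2: 'o' != 'i' (stop)
LCS = "n" (length 1)


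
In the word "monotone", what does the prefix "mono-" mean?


Prefix: mono-
As in: monotone -> mono- + tone
Meaning = one


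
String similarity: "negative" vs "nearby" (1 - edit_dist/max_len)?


Word 1: "negative" (length 8)
Word 2: "nearby" (length 6)
One optimal edit sequence:
  1. keep 'n'
  2. keep 'e'
  3. delete 'g'  (+1)
  4. keep 'a'
  5. delete 't'  (+1)
  6. substitute 'i' -> 'r'  (+1)
  7. substitute 'v' -> 'b'  (+1)
  8. substitute 'e' -> 'y'  (+1)
Edit distance = 5
Max length = max(8, 6) = 8
Similarity = 1 - 5/8
= 0.3750


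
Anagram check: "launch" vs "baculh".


Word 1: "launch" → sorted: achlnu
Word 2: "baculh" → sorted: abchlu
Same letters? achlnu != abchlu
Anagram = No


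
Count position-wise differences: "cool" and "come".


Comparing character by character (same length = 4):
  Pos 0: 'c' vs 'c' =
  Pos 1: 'o' vs 'o' =
  Pos 2: 'o' vs 'm' !=
  Pos 3: 'l' vs 'e' !=
Hamming distance = 2


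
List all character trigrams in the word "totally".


Word: "totally" (length 7)
Number of trigrams = 7 - 3 + 1 = 5
  Position 0: "tot"
  Position 1: "ota"
  Position 2: "tal"
  Position 3: "all"
  Position 4: "lly"
Trigrams = "tot", "ota", "tal", "all", "lly"


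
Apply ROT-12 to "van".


Word: "van"
Shift: 12
Each letter → (letter + shift) mod 26:
  'v' (21) + 12 = 7 → 'h'
  'a' (0) + 12 = 12 → 'm'
  'n' (13) + 12 = 25 → 'z'
Result = "hmz"


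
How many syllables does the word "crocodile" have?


Word: "crocodile"
Syllable breakdown: croc · o · dile
Counting: 3 parts
= 3 syllables


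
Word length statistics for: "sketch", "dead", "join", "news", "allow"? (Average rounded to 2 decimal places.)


Lengths: "sketch"=6, "dead"=4, "join"=4, "news"=4, "allow"=5
Sum = 23, Count = 5
Average = 23/5 = 4.60
= avg=4.60, min=4, max=6


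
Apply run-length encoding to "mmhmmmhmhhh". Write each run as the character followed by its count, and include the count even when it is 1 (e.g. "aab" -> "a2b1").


String: "mmhmmmhmhhh"
Scanning for consecutive runs:
  'm' x 2
  'h' x 1
  'm' x 3
  'h' x 1
  'm' x 1
  'h' x 3
RLE = "m2h1m3h1m1h3"


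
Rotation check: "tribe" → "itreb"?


Word: "tribe", Candidate: "itreb"
Method: check if candidate is substring of word+word
"tribetribe" contains "itreb"? No
Is rotation = No


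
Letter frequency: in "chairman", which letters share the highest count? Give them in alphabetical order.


Word: "chairman"
Letter counts:
  'a': 2
  'c': 1
  'h': 1
  'i': 1
  'm': 1
  'n': 1
  'r': 1
Maximum count = 2
Most frequent = 'a' (2 times each)


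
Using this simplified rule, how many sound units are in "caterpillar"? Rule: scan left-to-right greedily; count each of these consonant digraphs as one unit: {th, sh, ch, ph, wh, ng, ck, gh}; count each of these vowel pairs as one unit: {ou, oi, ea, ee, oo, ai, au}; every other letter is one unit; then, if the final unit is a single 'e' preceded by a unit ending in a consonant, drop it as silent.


Word: "caterpillar" (11 letters)
Left-to-right scan:
  [1] 'c' (letter)
  [2] 'a' (letter)
  [3] 't' (letter)
  [4] 'e' (letter)
  [5] 'r' (letter)
  [6] 'p' (letter)
  [7] 'i' (letter)
  [8] 'l' (letter)
  [9] 'l' (letter)
  [10] 'a' (letter)
  [11] 'r' (letter)
Units from scan: 11
Sound units = 11 units


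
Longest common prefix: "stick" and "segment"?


Word 1: "stick"
Word 2: "segment"
Comparing from start:
  Pos 0: 's' == 's'
  Pos 1: 't' != 'e' (stop)
LCP = "s" (length 1)


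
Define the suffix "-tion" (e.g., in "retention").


Suffix: -tion
Example: retention = retain + -tion, with a spelling change
Meaning = act or process


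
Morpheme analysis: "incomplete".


Word: "incomplete"
Morphemes: in- + complete
Each morpheme carries meaning
= 2 morphemes


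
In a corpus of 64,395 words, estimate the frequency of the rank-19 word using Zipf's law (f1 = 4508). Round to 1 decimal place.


Zipf's law: f(r) = f(1) / r
f(1) = 4508
f(19) = 4508 / 19
= 237.3 occurrences


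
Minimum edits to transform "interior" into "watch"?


Word 1: "interior" (length 8)
Word 2: "watch" (length 5)
One optimal edit sequence (insert/delete/substitute each cost 1):
  1. substitute 'i' -> 'w'  (+1)
  2. substitute 'n' -> 'a'  (+1)
  3. keep 't'
  4. delete 'e'  (+1)
  5. delete 'r'  (+1)
  6. delete 'i'  (+1)
  7. substitute 'o' -> 'c'  (+1)
  8. substitute 'r' -> 'h'  (+1)
Total edit operations: 7
Edit distance = 7


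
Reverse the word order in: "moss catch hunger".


Original: "moss catch hunger"
Words (1..n): moss | catch | hunger
Reversed (n..1): hunger | catch | moss
Result = "hunger catch moss"


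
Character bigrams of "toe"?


Word: "toe" (length 3)
Number of bigrams = 3 - 2 + 1 = 2
  Position 0: "to"
  Position 1: "oe"
Bigrams = "to", "oe"


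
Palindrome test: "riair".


Word: "riair"
Reversed: "riair"
Forward == Backward? riair == riair
Palindrome = Yes


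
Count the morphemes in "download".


Word: "download"
Morphemes: down- + load
Each morpheme carries meaning
= 2 morphemes


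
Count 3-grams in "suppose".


Word: "suppose" (length 7)
Number of 3-grams = length - 3 + 1 = 7 - 3 + 1
= 5


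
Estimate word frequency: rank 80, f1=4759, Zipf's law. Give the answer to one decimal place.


Zipf's law: f(r) = f(1) / r
f(1) = 4759
f(80) = 4759 / 80
= 59.5 occurrences


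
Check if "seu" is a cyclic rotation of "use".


Word: "use", Candidate: "seu"
Method: check if candidate is substring of word+word
"useuse" contains "seu"? Yes
Is rotation = Yes


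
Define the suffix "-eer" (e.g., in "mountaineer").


Suffix: -eer
As in: mountaineer -> mountain + -eer
Meaning = one who is concerned with


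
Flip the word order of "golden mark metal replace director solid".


Original: "golden mark metal replace director solid"
Words (1..n): golden | mark | metal | replace | director | solid
Reversed (n..1): solid | director | replace | metal | mark | golden
Result = "solid director replace metal mark golden"


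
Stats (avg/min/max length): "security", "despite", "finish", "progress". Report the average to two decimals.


Lengths: "security"=8, "despite"=7, "finish"=6, "progress"=8
Sum = 29, Count = 4
Average = 29/4 = 7.25
= avg=7.25, min=6, max=8


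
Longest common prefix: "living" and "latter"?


Word 1: "living"
Word 2: "latter"
Comparing from start:
  Pos 0: 'l' == 'l'
  Pos 1: 'i' != 'a' (stop)
LCP = "l" (length 1)


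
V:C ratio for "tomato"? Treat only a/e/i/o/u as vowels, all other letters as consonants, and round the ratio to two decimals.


Word: "tomato"
Vowels (a,e,i,o,u): 3
Consonants: 3
Ratio = 3/3
= 1.00


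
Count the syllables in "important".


Word: "important"
Syllable breakdown: im | por | tant
Counting: 3 parts
= 3 syllables


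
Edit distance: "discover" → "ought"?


Word 1: "discover" (length 8)
Word 2: "ought" (length 5)
One optimal edit sequence (insert/delete/substitute each cost 1):
  1. delete 'd'  (+1)
  2. delete 'i'  (+1)
  3. delete 's'  (+1)
  4. substitute 'c' -> 'o'  (+1)
  5. substitute 'o' -> 'u'  (+1)
  6. substitute 'v' -> 'g'  (+1)
  7. substitute 'e' -> 'h'  (+1)
  8. substitute 'r' -> 't'  (+1)
Total edit operations: 8
Edit distance = 8


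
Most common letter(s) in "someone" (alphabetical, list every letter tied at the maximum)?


Word: "someone"
Letter counts:
  'e': 2
  'm': 1
  'n': 1
  'o': 2
  's': 1
Maximum count = 2
Most frequent = 'e', 'o' (2 times each)


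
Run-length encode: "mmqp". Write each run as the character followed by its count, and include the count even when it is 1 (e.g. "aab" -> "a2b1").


String: "mmqp"
Scanning for consecutive runs:
  'm' x 2
  'q' x 1
  'p' x 1
RLE = "m2q1p1"


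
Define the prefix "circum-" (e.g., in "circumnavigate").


Prefix: circum-
As in: circumnavigate -> circum- + navigate
Meaning = around


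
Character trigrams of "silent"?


Word: "silent" (length 6)
Number of trigrams = 6 - 3 + 1 = 4
  Position 0: "sil"
  Position 1: "ile"
  Position 2: "len"
  Position 3: "ent"
Trigrams = "sil", "ile", "len", "ent"


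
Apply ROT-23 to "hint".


Word: "hint"
Shift: 23
Each letter → (letter + shift) mod 26:
  'h' (7) + 23 = 4 → 'e'
  'i' (8) + 23 = 5 → 'f'
  'n' (13) + 23 = 10 → 'k'
  't' (19) + 23 = 16 → 'q'
Result = "efkq"


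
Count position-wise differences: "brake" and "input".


Comparing character by character (same length = 5):
  Pos 0: 'b' vs 'i' !=
  Pos 1: 'r' vs 'n' !=
  Pos 2: 'a' vs 'p' !=
  Pos 3: 'k' vs 'u' !=
  Pos 4: 'e' vs 't' !=
Hamming distance = 5


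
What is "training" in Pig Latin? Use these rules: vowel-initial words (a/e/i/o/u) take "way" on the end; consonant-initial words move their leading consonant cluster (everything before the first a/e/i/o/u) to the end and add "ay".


Word: "training"
Starts with consonant(s) → move to end, add 'ay'
Consonant cluster: "tr"
Pig Latin = "ainingtray"


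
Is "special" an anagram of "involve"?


Word 1: "involve" → sorted: eilnovv
Word 2: "special" → sorted: aceilps
Same letters? eilnovv != aceilps
Anagram = No


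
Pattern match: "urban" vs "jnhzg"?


Pattern of "urban": [0, 1, 2, 3, 4]
Pattern of "jnhzg": [0, 1, 2, 3, 4]
Patterns match
Same pattern = Yes


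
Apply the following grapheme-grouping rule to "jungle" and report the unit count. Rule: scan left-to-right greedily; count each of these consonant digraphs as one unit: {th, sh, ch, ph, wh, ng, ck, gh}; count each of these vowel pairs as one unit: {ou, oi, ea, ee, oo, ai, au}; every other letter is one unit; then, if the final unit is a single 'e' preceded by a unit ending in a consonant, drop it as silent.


Word: "jungle" (6 letters)
Left-to-right scan:
  [1] 'j' (letter)
  [2] 'u' (letter)
  [3] 'ng' (digraph)
  [4] 'l' (letter)
  [5] 'e' (letter)
Units from scan: 5
Final unit is 'e' after a consonant -> drop as silent (-1)
Sound units = 4 units


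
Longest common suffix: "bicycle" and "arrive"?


Word 1: "bicycle"
Word 2: "arrive"
Comparing from end:
  Pos -1: 'e' == 'e'
  Pos -2: 'l' != 'v' (stop)
LCS = "e" (length 1)


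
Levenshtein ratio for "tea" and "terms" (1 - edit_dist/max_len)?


Word 1: "tea" (length 3)
Word 2: "terms" (length 5)
One optimal edit sequence:
  1. keep 't'
  2. keep 'e'
  3. insert 'r'  (+1)
  4. insert 'm'  (+1)
  5. substitute 'a' -> 's'  (+1)
Edit distance = 3
Max length = max(3, 5) = 5
Similarity = 1 - 3/5
= 0.4000


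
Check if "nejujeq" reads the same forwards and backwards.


Word: "nejujeq"
Reversed: "qejujen"
Forward == Backward? nejujeq != qejujen
Palindrome = No


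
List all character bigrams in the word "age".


Word: "age" (length 3)
Number of bigrams = 3 - 2 + 1 = 2
  Position 0: "ag"
  Position 1: "ge"
Bigrams = "ag", "ge"


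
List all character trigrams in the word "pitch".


Word: "pitch" (length 5)
Number of trigrams = 5 - 3 + 1 = 3
  Position 0: "pit"
  Position 1: "itc"
  Position 2: "tch"
Trigrams = "pit", "itc", "tch"


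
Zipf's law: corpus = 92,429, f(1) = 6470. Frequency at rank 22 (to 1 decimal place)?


Zipf's law: f(r) = f(1) / r
f(1) = 6470
f(22) = 6470 / 22
= 294.1 occurrences


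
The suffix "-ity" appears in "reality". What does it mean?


Suffix: -ity
As in: reality -> real + -ity
Meaning = quality of


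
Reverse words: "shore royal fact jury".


Original: "shore royal fact jury"
Words (1..n): shore | royal | fact | jury
Reversed (n..1): jury | fact | royal | shore
Result = "jury fact royal shore"


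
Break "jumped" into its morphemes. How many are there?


Word: "jumped"
Morphemes: jump / -ed
Each morpheme carries meaning
= 2 morphemes


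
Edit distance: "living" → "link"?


Word 1: "living" (length 6)
Word 2: "link" (length 4)
One optimal edit sequence (insert/delete/substitute each cost 1):
  1. keep 'l'
  2. delete 'i'  (+1)
  3. delete 'v'  (+1)
  4. keep 'i'
  5. keep 'n'
  6. substitute 'g' -> 'k'  (+1)
Total edit operations: 3
Edit distance = 3


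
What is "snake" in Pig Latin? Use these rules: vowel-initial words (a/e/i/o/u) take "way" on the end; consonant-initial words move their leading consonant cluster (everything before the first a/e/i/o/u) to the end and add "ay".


Word: "snake"
Starts with consonant(s) → move to end, add 'ay'
Consonant cluster: "sn"
Pig Latin = "akesnay"


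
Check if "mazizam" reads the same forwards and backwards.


Word: "mazizam"
Reversed: "mazizam"
Forward == Backward? mazizam == mazizam
Palindrome = Yes


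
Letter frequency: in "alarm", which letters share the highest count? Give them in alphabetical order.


Word: "alarm"
Letter counts:
  'a': 2
  'l': 1
  'm': 1
  'r': 1
Maximum count = 2
Most frequent = 'a' (2 times each)


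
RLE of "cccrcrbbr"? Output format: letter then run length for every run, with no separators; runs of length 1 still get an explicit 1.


String: "cccrcrbbr"
Scanning for consecutive runs:
  'c' x 3
  'r' x 1
  'c' x 1
  'r' x 1
  'b' x 2
  'r' x 1
RLE = "c3r1c1r1b2r1"


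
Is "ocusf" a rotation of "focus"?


Word: "focus", Candidate: "ocusf"
Method: check if candidate is substring of word+word
"focusfocus" contains "ocusf"? Yes
Is rotation = Yes


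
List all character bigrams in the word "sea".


Word: "sea" (length 3)
Number of bigrams = 3 - 2 + 1 = 2
  Position 0: "se"
  Position 1: "ea"
Bigrams = "se", "ea"


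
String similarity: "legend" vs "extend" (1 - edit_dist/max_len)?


Word 1: "legend" (length 6)
Word 2: "extend" (length 6)
One optimal edit sequence:
  1. substitute 'l' -> 'e'  (+1)
  2. substitute 'e' -> 'x'  (+1)
  3. substitute 'g' -> 't'  (+1)
  4. keep 'e'
  5. keep 'n'
  6. keep 'd'
Edit distance = 3
Max length = max(6, 6) = 6
Similarity = 1 - 3/6
= 0.5000


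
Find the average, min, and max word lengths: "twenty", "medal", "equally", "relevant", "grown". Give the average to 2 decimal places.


Lengths: "twenty"=6, "medal"=5, "equally"=7, "relevant"=8, "grown"=5
Sum = 31, Count = 5
Average = 31/5 = 6.20
= avg=6.20, min=5, max=8


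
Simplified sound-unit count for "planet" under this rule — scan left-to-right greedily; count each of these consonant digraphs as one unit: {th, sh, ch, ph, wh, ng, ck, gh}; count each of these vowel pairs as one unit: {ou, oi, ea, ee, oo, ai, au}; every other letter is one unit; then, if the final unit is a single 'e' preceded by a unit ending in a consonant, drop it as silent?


Word: "planet" (6 letters)
Left-to-right scan:
  (1) 'p' (letter)
  (2) 'l' (letter)
  (3) 'a' (letter)
  (4) 'n' (letter)
  (5) 'e' (letter)
  (6) 't' (letter)
Units from scan: 6
Sound units = 6 units


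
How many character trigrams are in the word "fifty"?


Word: "fifty" (length 5)
Number of 3-grams = length - 3 + 1 = 5 - 3 + 1
= 3


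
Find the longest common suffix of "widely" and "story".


Word 1: "widely"
Word 2: "story"
Comparing from end:
  Pos -1: 'y' == 'y'
  Pos -2: 'l' != 'r' (stop)
LCS = "y" (length 1)


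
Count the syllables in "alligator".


Word: "alligator"
Syllable breakdown: al · li · ga · tor
Counting: 4 parts
= 4 syllables


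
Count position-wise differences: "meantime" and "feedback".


Comparing character by character (same length = 8):
  Pos 0: 'm' vs 'f' !=
  Pos 1: 'e' vs 'e' =
  Pos 2: 'a' vs 'e' !=
  Pos 3: 'n' vs 'd' !=
  Pos 4: 't' vs 'b' !=
  Pos 5: 'i' vs 'a' !=
  Pos 6: 'm' vs 'c' !=
  Pos 7: 'e' vs 'k' !=
Hamming distance = 7


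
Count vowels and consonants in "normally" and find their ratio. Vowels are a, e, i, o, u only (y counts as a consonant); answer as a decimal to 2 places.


Word: "normally"
Vowels (a,e,i,o,u): 2
Consonants: 6
Ratio = 2/6
= 0.33
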